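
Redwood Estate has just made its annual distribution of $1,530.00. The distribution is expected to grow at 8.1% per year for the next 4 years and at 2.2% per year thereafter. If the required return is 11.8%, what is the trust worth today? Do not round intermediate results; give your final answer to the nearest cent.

D_1 = 1653.93000
D_2 = 1787.89833
D_3 = 1932.71809
D_4 = 2089.26826
Terminal value at year 4: TV = D_4×(1+g_2)/(r−g_2) = 2135.23216/0.096 = 22242.00169
P_0 = D_1/(1+r)^1 + D_2/(1+r)^2 + D_3/(1+r)^3 + D_4/(1+r)^4 + TV/(1+r)^4
    = 1479.36494 + 1430.40563 + 1383.06663 + 1337.29430 + 14236.61220 = 19866.74369

$19866.74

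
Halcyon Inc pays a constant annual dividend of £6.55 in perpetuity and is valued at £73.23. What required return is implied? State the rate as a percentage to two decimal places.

8.94%

P = C/r ⇒ r = C/P = £6.55/£73.23 = 0.089444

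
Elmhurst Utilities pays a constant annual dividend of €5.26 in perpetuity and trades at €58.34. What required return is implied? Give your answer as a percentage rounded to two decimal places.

P = C/r ⇒ r = C/P = €5.26/€58.34 = 0.090161

9.02%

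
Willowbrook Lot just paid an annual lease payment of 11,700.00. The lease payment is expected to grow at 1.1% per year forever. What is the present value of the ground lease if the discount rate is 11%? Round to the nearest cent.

D₁ = D₀ × (1 + g) = 11,700.00 × 1.011 = 11,828.7000
Growing perpetuity: P = D₁ / (r − g) = 11,828.7000 / (0.11 − 0.011) = 119,481.82

119481.82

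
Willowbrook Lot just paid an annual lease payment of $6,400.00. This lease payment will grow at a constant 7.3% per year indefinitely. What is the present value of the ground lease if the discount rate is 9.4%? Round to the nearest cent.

D₁ = D₀ × (1 + g) = $6,400.00 × 1.073 = $6,867.2000
Growing perpetuity: P = D₁ / (r − g) = $6,867.2000 / (0.094 − 0.073) = $327,009.52

$327009.52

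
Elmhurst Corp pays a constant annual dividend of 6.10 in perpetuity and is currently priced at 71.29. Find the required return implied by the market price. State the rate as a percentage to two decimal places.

8.56%

P = C/r ⇒ r = C/P = 6.10/71.29 = 0.085566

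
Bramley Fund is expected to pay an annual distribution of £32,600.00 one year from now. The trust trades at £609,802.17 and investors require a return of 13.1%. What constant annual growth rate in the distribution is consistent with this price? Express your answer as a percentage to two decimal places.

P = D₁/(r−g) ⇒ g = r − D₁/P = 0.131 − £32,600.00/£609,802.17 = 0.077540

7.75%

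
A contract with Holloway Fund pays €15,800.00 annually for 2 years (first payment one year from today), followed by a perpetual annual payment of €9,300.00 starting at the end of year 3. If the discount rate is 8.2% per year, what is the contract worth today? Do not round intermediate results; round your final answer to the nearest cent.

PV of 2-year annuity: €15,800.00 × [1 − (1+0.082)^−2] / 0.082 = 28098.50998
Perpetuity value at year 2: €9,300.00 / 0.082 = 113414.63415
PV of perpetuity: 113414.63415 / (1+0.082)^2 = 96875.63776
Total PV = 28098.50998 + 96875.63776 = 124974.14775

€124974.15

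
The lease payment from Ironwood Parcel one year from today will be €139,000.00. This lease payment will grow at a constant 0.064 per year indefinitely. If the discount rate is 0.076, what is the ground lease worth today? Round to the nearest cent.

€11583333.33

Growing perpetuity: P = D₁ / (r − g) = €139,000.0000 / (0.076 − 0.064) = €11,583,333.33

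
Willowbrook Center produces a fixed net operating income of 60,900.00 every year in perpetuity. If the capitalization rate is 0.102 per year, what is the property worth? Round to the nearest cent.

597058.82

Level perpetuity: PV = C / r = 60,900.00 / 0.102 = 597,058.82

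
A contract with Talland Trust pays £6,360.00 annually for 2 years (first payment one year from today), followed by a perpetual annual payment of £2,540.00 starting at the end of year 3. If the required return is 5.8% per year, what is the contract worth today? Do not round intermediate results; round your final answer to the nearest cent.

£50816.34

PV of 2-year annuity: £6,360.00 × [1 − (1+0.058)^−2] / 0.058 = 11693.14003
Perpetuity value at year 2: £2,540.00 / 0.058 = 43793.10345
PV of perpetuity: 43793.10345 / (1+0.058)^2 = 39123.20161
Total PV = 11693.14003 + 39123.20161 = 50816.34164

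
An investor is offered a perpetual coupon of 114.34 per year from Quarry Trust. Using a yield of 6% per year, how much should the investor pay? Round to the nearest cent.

1905.67

Level perpetuity: PV = C / r = 114.34 / 0.06 = 1,905.67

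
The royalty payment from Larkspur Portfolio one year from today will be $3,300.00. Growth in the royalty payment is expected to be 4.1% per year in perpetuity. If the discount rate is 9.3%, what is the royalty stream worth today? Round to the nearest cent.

$63461.54

Growing perpetuity: P = D₁ / (r − g) = $3,300.0000 / (0.093 − 0.041) = $63,461.54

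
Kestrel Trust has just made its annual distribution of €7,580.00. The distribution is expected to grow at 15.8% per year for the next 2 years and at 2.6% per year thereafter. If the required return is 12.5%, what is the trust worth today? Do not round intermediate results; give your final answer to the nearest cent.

€99066.16

D_1 = 8777.64000
D_2 = 10164.50712
Terminal value at year 2: TV = D_2×(1+g_2)/(r−g_2) = 10428.78431/0.099 = 105341.25561
P_0 = D_1/(1+r)^1 + D_2/(1+r)^2 + TV/(1+r)^2
    = 7802.34667 + 8031.21550 + 83232.59702 = 99066.15919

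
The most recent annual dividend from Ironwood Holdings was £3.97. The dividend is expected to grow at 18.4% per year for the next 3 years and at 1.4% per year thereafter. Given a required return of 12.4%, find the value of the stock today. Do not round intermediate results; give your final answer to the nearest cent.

D_1 = 4.70048
D_2 = 5.56537
D_3 = 6.58940
Terminal value at year 3: TV = D_3×(1+g_2)/(r−g_2) = 6.68165/0.11 = 60.74225
P_0 = D_1/(1+r)^1 + D_2/(1+r)^2 + D_3/(1+r)^3 + TV/(1+r)^3
    = 4.18192 + 4.40516 + 4.64031 + 42.77519 = 56.00257

£56.00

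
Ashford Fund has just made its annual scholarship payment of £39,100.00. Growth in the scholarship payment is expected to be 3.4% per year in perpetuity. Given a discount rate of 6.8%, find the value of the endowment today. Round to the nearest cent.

D₁ = D₀ × (1 + g) = £39,100.00 × 1.034 = £40,429.4000
Growing perpetuity: P = D₁ / (r − g) = £40,429.4000 / (0.068 − 0.034) = £1,189,100.00

£1189100.00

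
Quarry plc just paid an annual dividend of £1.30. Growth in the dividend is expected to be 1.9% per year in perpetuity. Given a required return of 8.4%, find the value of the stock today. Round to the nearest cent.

D₁ = D₀ × (1 + g) = £1.30 × 1.019 = £1.3247
Growing perpetuity: P = D₁ / (r − g) = £1.3247 / (0.084 − 0.019) = £20.38

£20.38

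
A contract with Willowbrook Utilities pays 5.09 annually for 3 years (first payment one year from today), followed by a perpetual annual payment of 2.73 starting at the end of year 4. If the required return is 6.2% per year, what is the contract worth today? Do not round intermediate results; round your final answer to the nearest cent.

PV of 3-year annuity: 5.09 × [1 − (1+0.062)^−3] / 0.062 = 13.55544
Perpetuity value at year 3: 2.73 / 0.062 = 44.03226
PV of perpetuity: 44.03226 / (1+0.062)^3 = 36.76185
Total PV = 13.55544 + 36.76185 = 50.31730

50.32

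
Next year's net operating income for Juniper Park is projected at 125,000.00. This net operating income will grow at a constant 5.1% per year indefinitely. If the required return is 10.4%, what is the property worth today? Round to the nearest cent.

Growing perpetuity: P = D₁ / (r − g) = 125,000.0000 / (0.104 − 0.051) = 2,358,490.57

2358490.57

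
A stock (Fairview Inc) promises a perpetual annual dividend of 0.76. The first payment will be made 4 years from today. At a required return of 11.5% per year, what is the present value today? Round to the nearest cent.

Value at end of year 3: C / r = 0.76 / 0.115 = 6.6087
Discount to today: PV = 6.6087 / (1 + 0.115)^3 = 6.6087 / 1.386196 = 4.77

4.77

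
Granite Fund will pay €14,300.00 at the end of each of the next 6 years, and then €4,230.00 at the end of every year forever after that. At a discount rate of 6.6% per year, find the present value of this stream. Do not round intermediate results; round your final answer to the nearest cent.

€112688.46

PV of 6-year annuity: €14,300.00 × [1 − (1+0.066)^−6] / 0.066 = 69011.42329
Perpetuity value at year 6: €4,230.00 / 0.066 = 64090.90909
PV of perpetuity: 64090.90909 / (1+0.066)^6 = 43677.04052
Total PV = 69011.42329 + 43677.04052 = 112688.46381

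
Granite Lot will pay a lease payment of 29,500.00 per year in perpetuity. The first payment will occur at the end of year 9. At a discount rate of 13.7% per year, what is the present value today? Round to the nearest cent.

77093.49

Value at end of year 8: C / r = 29,500.00 / 0.137 = 215,328.4672
Discount to today: PV = 215,328.4672 / (1 + 0.137)^8 = 215,328.4672 / 2.793082 = 77,093.49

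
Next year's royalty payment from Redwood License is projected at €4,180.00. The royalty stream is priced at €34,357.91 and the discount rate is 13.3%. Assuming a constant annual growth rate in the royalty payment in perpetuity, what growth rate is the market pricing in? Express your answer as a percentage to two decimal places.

1.13%

P = D₁/(r−g) ⇒ g = r − D₁/P = 0.133 − €4,180.00/€34,357.91 = 0.011340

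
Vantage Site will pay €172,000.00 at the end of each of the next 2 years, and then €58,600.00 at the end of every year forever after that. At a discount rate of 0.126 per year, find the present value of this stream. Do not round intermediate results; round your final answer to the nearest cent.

€655230.77

PV of 2-year annuity: €172,000.00 × [1 − (1+0.126)^−2] / 0.126 = 288413.06248
Perpetuity value at year 2: €58,600.00 / 0.126 = 465079.36508
PV of perpetuity: 465079.36508 / (1+0.126)^2 = 366817.70542
Total PV = 288413.06248 + 366817.70542 = 655230.76790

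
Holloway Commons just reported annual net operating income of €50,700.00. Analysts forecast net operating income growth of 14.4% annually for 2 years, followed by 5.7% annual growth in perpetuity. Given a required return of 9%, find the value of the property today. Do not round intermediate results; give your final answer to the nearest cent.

€1897885.50

D_1 = 58000.80000
D_2 = 66352.91520
Terminal value at year 2: TV = D_2×(1+g_2)/(r−g_2) = 70135.03137/0.033 = 2125303.98080
P_0 = D_1/(1+r)^1 + D_2/(1+r)^2 + TV/(1+r)^2
    = 53211.74312 + 55847.92122 + 1788825.84025 = 1897885.50459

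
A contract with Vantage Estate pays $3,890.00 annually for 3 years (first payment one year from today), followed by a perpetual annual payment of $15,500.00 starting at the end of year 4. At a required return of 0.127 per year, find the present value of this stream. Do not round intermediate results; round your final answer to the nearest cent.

PV of 3-year annuity: $3,890.00 × [1 − (1+0.127)^−3] / 0.127 = 9231.87450
Perpetuity value at year 3: $15,500.00 / 0.127 = 122047.24409
PV of perpetuity: 122047.24409 / (1+0.127)^3 = 85262.14005
Total PV = 9231.87450 + 85262.14005 = 94494.01455

$94494.01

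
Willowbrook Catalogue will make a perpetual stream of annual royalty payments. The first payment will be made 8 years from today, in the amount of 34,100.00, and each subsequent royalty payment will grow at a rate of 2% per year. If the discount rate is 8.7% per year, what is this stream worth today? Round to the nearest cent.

283839.46

Value at end of year 7: C₁ / (r − g) = 34,100.00 / (0.087 − 0.02) = 508,955.2239
Discount to today: PV = 508,955.2239 / (1 + 0.087)^7 = 508,955.2239 / 1.793109 = 283,839.46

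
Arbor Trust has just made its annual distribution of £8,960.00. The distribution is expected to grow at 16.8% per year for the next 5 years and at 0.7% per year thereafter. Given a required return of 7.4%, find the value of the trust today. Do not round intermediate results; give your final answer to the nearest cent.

£262888.37

D_1 = 10465.28000
D_2 = 12223.44704
D_3 = 14276.98614
D_4 = 16675.51981
D_5 = 19477.00714
Terminal value at year 5: TV = D_5×(1+g_2)/(r−g_2) = 19613.34619/0.067 = 292736.51035
P_0 = D_1/(1+r)^1 + D_2/(1+r)^2 + D_3/(1+r)^3 + D_4/(1+r)^4 + D_5/(1+r)^5 + TV/(1+r)^5
    = 9744.20857 + 10597.05364 + 11524.54250 + 12533.20823 + 13630.15569 + 204859.20574 = 262888.37437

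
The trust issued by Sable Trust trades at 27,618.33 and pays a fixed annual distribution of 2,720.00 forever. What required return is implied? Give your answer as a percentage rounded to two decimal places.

P = C/r ⇒ r = C/P = 2,720.00/27,618.33 = 0.098485

9.85%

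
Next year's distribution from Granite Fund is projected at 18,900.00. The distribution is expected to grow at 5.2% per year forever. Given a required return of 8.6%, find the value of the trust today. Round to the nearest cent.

555882.35

Growing perpetuity: P = D₁ / (r − g) = 18,900.0000 / (0.086 − 0.052) = 555,882.35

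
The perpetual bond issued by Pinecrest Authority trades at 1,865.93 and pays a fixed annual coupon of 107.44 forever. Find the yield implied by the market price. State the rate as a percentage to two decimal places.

5.76%

P = C/r ⇒ r = C/P = 107.44/1,865.93 = 0.057580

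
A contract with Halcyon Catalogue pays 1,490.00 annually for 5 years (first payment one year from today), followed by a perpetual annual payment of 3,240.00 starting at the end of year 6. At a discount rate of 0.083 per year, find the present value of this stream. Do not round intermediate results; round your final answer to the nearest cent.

32103.80

PV of 5-year annuity: 1,490.00 × [1 − (1+0.083)^−5] / 0.083 = 5902.39416
Perpetuity value at year 5: 3,240.00 / 0.083 = 39036.14458
PV of perpetuity: 39036.14458 / (1+0.083)^5 = 26201.40829
Total PV = 5902.39416 + 26201.40829 = 32103.80245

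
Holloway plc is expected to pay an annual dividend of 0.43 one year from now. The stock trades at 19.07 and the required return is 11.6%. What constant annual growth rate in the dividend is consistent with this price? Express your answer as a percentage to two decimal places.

9.35%

P = D₁/(r−g) ⇒ g = r − D₁/P = 0.116 − 0.43/19.07 = 0.093451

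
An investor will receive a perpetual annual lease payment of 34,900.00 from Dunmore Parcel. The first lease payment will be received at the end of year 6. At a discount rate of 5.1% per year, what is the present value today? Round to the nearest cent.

533631.76

Value at end of year 5: C / r = 34,900.00 / 0.051 = 684,313.7255
Discount to today: PV = 684,313.7255 / (1 + 0.051)^5 = 684,313.7255 / 1.282371 = 533,631.76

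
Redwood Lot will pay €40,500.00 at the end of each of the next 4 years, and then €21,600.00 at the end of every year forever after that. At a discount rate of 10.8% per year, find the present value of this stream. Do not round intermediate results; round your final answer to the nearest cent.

€258887.49

PV of 4-year annuity: €40,500.00 × [1 − (1+0.108)^−4] / 0.108 = 126187.48211
Perpetuity value at year 4: €21,600.00 / 0.108 = 200000.00000
PV of perpetuity: 200000.00000 / (1+0.108)^4 = 132700.00954
Total PV = 126187.48211 + 132700.00954 = 258887.49165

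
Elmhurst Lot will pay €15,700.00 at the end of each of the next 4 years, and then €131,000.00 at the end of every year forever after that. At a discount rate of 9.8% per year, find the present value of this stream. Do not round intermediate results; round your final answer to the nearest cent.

€969661.25

PV of 4-year annuity: €15,700.00 × [1 − (1+0.098)^−4] / 0.098 = 49983.11479
Perpetuity value at year 4: €131,000.00 / 0.098 = 1336734.69388
PV of perpetuity: 1336734.69388 / (1+0.098)^4 = 919678.13095
Total PV = 49983.11479 + 919678.13095 = 969661.24574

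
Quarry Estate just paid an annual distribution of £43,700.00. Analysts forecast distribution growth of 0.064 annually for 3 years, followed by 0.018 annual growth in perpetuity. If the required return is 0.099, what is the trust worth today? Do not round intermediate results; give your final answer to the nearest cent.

D_1 = 46496.80000
D_2 = 49472.59520
D_3 = 52638.84129
Terminal value at year 3: TV = D_3×(1+g_2)/(r−g_2) = 53586.34044/0.081 = 661559.75847
P_0 = D_1/(1+r)^1 + D_2/(1+r)^2 + D_3/(1+r)^3 + TV/(1+r)^3
    = 42308.28025 + 40960.88279 + 39656.39608 + 498397.66927 = 621323.22840

£621323.23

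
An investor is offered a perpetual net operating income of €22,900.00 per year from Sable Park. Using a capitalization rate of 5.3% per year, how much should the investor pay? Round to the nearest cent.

Level perpetuity: PV = C / r = €22,900.00 / 0.053 = €432,075.47

€432075.47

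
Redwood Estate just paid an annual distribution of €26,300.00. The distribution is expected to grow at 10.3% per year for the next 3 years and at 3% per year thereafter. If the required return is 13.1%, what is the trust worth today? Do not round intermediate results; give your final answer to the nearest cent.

D_1 = 29008.90000
D_2 = 31996.81670
D_3 = 35292.48882
Terminal value at year 3: TV = D_3×(1+g_2)/(r−g_2) = 36351.26348/0.101 = 359913.49985
P_0 = D_1/(1+r)^1 + D_2/(1+r)^2 + D_3/(1+r)^3 + TV/(1+r)^3
    = 25648.89478 + 25013.90888 + 24394.64323 + 248777.05476 = 323834.50166

€323834.50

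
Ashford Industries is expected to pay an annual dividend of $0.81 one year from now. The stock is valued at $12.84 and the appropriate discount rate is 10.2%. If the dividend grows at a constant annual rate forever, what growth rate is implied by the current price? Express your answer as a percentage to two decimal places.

3.89%

P = D₁/(r−g) ⇒ g = r − D₁/P = 0.102 − $0.81/$12.84 = 0.038916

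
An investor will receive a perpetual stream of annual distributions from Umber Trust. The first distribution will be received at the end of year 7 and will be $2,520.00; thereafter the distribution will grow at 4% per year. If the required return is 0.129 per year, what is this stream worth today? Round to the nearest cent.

$13672.47

Value at end of year 6: C₁ / (r − g) = $2,520.00 / (0.129 − 0.04) = $28,314.6067
Discount to today: PV = $28,314.6067 / (1 + 0.129)^6 = $28,314.6067 / 2.070922 = $13,672.47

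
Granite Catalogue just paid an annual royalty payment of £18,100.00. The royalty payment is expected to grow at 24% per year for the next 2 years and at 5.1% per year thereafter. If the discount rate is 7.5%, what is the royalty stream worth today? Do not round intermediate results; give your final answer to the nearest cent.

£1099582.02

D_1 = 22444.00000
D_2 = 27830.56000
Terminal value at year 2: TV = D_2×(1+g_2)/(r−g_2) = 29249.91856/0.024 = 1218746.60667
P_0 = D_1/(1+r)^1 + D_2/(1+r)^2 + TV/(1+r)^2
    = 20878.13953 + 24082.69118 + 1054621.18478 = 1099582.01550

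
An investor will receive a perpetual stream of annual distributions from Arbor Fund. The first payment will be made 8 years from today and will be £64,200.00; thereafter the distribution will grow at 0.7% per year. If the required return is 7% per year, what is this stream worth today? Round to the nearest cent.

Value at end of year 7: C₁ / (r − g) = £64,200.00 / (0.07 − 0.007) = £1,019,047.6190
Discount to today: PV = £1,019,047.6190 / (1 + 0.07)^7 = £1,019,047.6190 / 1.605781 = £634,611.64

£634611.64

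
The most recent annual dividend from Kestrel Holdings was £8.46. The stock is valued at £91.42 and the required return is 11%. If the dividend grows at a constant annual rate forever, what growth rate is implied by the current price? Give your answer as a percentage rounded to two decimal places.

P = D₀(1+g)/(r−g) ⇒ P(r−g) = D₀(1+g) ⇒ g(P+D₀) = P·r − D₀
g = (P·r − D₀)/(P + D₀) = (£91.42×0.11 − £8.46) / (£91.42 + £8.46) = 0.015981

1.60%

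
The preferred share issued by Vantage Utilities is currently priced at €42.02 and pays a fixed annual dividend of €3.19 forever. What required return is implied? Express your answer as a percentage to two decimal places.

P = C/r ⇒ r = C/P = €3.19/€42.02 = 0.075916

7.59%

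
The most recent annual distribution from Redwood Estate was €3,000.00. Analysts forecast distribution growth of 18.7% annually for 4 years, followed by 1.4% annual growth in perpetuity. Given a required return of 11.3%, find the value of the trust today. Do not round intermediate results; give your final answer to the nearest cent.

D_1 = 3561.00000
D_2 = 4226.90700
D_3 = 5017.33861
D_4 = 5955.58093
Terminal value at year 4: TV = D_4×(1+g_2)/(r−g_2) = 6038.95906/0.099 = 60999.58648
P_0 = D_1/(1+r)^1 + D_2/(1+r)^2 + D_3/(1+r)^3 + D_4/(1+r)^4 + TV/(1+r)^4
    = 3199.46092 + 3412.18339 + 3639.04913 + 3880.99848 + 39750.83297 = 53882.52488

€53882.52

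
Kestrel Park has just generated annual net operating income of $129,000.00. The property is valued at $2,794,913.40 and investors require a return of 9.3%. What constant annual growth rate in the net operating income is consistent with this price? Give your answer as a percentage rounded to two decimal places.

4.48%

P = D₀(1+g)/(r−g) ⇒ P(r−g) = D₀(1+g) ⇒ g(P+D₀) = P·r − D₀
g = (P·r − D₀)/(P + D₀) = ($2,794,913.40×0.093 − $129,000.00) / ($2,794,913.40 + $129,000.00) = 0.044778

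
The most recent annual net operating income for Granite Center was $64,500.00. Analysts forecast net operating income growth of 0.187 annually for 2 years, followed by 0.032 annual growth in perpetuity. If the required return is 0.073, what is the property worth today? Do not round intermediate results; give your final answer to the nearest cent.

$2137101.86

D_1 = 76561.50000
D_2 = 90878.50050
Terminal value at year 2: TV = D_2×(1+g_2)/(r−g_2) = 93786.61252/0.041 = 2287478.35405
P_0 = D_1/(1+r)^1 + D_2/(1+r)^2 + TV/(1+r)^2
    = 71352.74930 + 78933.56330 + 1986815.54451 = 2137101.85711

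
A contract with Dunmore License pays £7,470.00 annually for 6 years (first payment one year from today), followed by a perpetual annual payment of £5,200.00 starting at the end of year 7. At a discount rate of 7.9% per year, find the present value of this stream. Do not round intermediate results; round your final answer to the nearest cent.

PV of 6-year annuity: £7,470.00 × [1 − (1+0.079)^−6] / 0.079 = 34637.92261
Perpetuity value at year 6: £5,200.00 / 0.079 = 65822.78481
PV of perpetuity: 65822.78481 / (1+0.079)^6 = 41710.71017
Total PV = 34637.92261 + 41710.71017 = 76348.63278

£76348.63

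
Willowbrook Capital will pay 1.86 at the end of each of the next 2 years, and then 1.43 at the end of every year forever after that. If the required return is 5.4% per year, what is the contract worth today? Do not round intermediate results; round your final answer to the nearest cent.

PV of 2-year annuity: 1.86 × [1 − (1+0.054)^−2] / 0.054 = 3.43900
Perpetuity value at year 2: 1.43 / 0.054 = 26.48148
PV of perpetuity: 26.48148 / (1+0.054)^2 = 23.83752
Total PV = 3.43900 + 23.83752 = 27.27652

27.28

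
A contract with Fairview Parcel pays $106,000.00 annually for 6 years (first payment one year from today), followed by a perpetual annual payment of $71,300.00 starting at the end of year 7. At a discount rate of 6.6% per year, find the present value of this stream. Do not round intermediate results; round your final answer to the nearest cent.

$1247764.32

PV of 6-year annuity: $106,000.00 × [1 − (1+0.066)^−6] / 0.066 = 511553.20761
Perpetuity value at year 6: $71,300.00 / 0.066 = 1080303.03030
PV of perpetuity: 1080303.03030 / (1+0.066)^6 = 736211.10858
Total PV = 511553.20761 + 736211.10858 = 1247764.31619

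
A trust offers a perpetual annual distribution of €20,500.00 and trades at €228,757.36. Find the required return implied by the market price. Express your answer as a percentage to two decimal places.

P = C/r ⇒ r = C/P = €20,500.00/€228,757.36 = 0.089615

8.96%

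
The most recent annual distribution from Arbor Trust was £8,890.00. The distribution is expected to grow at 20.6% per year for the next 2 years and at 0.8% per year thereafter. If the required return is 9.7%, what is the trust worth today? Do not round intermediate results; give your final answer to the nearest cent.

£142207.40

D_1 = 10721.34000
D_2 = 12929.93604
Terminal value at year 2: TV = D_2×(1+g_2)/(r−g_2) = 13033.37553/0.089 = 146442.42167
P_0 = D_1/(1+r)^1 + D_2/(1+r)^2 + TV/(1+r)^2
    = 9773.32726 + 10744.42358 + 121689.65137 = 142207.40221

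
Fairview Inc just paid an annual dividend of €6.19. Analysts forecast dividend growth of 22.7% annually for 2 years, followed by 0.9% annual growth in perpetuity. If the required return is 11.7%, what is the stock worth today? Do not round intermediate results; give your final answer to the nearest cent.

€84.05

D_1 = 7.59513
D_2 = 9.31922
Terminal value at year 2: TV = D_2×(1+g_2)/(r−g_2) = 9.40310/0.108 = 87.06572
P_0 = D_1/(1+r)^1 + D_2/(1+r)^2 + TV/(1+r)^2
    = 6.79958 + 7.46919 + 69.78159 = 84.05035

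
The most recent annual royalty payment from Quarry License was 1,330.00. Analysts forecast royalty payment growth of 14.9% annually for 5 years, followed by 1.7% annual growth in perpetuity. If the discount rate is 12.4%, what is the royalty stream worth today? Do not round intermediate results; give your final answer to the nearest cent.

D_1 = 1528.17000
D_2 = 1755.86733
D_3 = 2017.49156
D_4 = 2318.09780
D_5 = 2663.49438
Terminal value at year 5: TV = D_5×(1+g_2)/(r−g_2) = 2708.77378/0.107 = 25315.64283
P_0 = D_1/(1+r)^1 + D_2/(1+r)^2 + D_3/(1+r)^3 + D_4/(1+r)^4 + D_5/(1+r)^5 + TV/(1+r)^5
    = 1359.58185 + 1389.82166 + 1420.73406 + 1452.33402 + 1484.63682 + 14110.98738 = 21218.09580

21218.10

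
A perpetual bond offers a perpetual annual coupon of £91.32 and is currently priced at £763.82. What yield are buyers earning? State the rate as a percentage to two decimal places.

P = C/r ⇒ r = C/P = £91.32/£763.82 = 0.119557

11.96%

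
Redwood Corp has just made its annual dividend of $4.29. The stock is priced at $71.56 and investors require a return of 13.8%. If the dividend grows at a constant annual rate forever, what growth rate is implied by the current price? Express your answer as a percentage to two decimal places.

P = D₀(1+g)/(r−g) ⇒ P(r−g) = D₀(1+g) ⇒ g(P+D₀) = P·r − D₀
g = (P·r − D₀)/(P + D₀) = ($71.56×0.138 − $4.29) / ($71.56 + $4.29) = 0.073636

7.36%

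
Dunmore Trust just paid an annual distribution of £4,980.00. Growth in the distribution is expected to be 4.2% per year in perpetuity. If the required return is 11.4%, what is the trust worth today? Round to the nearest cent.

£72071.67

D₁ = D₀ × (1 + g) = £4,980.00 × 1.042 = £5,189.1600
Growing perpetuity: P = D₁ / (r − g) = £5,189.1600 / (0.114 − 0.042) = £72,071.67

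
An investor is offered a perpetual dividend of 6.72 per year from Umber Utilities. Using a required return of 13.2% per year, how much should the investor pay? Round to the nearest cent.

50.91

Level perpetuity: PV = C / r = 6.72 / 0.132 = 50.91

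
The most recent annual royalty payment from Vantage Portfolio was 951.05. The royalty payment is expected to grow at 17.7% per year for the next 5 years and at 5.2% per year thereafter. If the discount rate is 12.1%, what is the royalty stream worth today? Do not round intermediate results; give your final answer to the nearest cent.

D_1 = 1119.38585
D_2 = 1317.51715
D_3 = 1550.71768
D_4 = 1825.19471
D_5 = 2148.25417
Terminal value at year 5: TV = D_5×(1+g_2)/(r−g_2) = 2259.96339/0.069 = 32753.09261
P_0 = D_1/(1+r)^1 + D_2/(1+r)^2 + D_3/(1+r)^3 + D_4/(1+r)^4 + D_5/(1+r)^5 + TV/(1+r)^5
    = 998.56008 + 1048.44355 + 1100.81896 + 1155.81081 + 1213.54979 + 18502.23745 = 24019.42064

24019.42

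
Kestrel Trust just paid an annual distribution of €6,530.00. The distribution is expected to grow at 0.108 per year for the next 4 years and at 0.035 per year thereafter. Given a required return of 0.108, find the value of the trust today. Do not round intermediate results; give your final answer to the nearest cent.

D_1 = 7235.24000
D_2 = 8016.64592
D_3 = 8882.44368
D_4 = 9841.74760
Terminal value at year 4: TV = D_4×(1+g_2)/(r−g_2) = 10186.20876/0.073 = 139537.10634
P_0 = D_1/(1+r)^1 + D_2/(1+r)^2 + D_3/(1+r)^3 + D_4/(1+r)^4 + TV/(1+r)^4
    = 6530.00000 + 6530.00000 + 6530.00000 + 6530.00000 + 92582.87671 = 118702.87671

€118702.88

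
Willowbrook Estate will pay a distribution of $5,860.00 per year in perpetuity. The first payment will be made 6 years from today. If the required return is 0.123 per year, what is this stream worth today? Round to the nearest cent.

$26674.34

Value at end of year 5: C / r = $5,860.00 / 0.123 = $47,642.2764
Discount to today: PV = $47,642.2764 / (1 + 0.123)^5 = $47,642.2764 / 1.786071 = $26,674.34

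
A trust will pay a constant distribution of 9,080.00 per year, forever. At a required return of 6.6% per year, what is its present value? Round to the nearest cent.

137575.76

Level perpetuity: PV = C / r = 9,080.00 / 0.066 = 137,575.76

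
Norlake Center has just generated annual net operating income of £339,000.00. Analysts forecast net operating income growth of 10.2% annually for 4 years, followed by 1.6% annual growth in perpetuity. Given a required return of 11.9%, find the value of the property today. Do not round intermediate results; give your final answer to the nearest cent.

D_1 = 373578.00000
D_2 = 411682.95600
D_3 = 453674.61751
D_4 = 499949.42850
Terminal value at year 4: TV = D_4×(1+g_2)/(r−g_2) = 507948.61935/0.103 = 4931539.99373
P_0 = D_1/(1+r)^1 + D_2/(1+r)^2 + D_3/(1+r)^3 + D_4/(1+r)^4 + TV/(1+r)^4
    = 333849.86595 + 328777.97344 + 323783.13381 + 318864.17646 + 3145301.00272 = 4450576.15238

£4450576.15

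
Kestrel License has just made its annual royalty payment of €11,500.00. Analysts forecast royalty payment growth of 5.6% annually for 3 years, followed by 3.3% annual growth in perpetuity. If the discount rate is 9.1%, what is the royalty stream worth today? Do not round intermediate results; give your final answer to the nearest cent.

€218065.80

D_1 = 12144.00000
D_2 = 12824.06400
D_3 = 13542.21158
Terminal value at year 3: TV = D_3×(1+g_2)/(r−g_2) = 13989.10457/0.058 = 241191.45804
P_0 = D_1/(1+r)^1 + D_2/(1+r)^2 + D_3/(1+r)^3 + TV/(1+r)^3
    = 11131.07241 + 10773.98026 + 10428.34386 + 185732.40021 = 218065.79675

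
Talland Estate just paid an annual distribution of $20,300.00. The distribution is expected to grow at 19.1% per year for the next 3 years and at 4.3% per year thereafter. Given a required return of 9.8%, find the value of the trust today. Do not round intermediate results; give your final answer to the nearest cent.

$563110.30

D_1 = 24177.30000
D_2 = 28795.16430
D_3 = 34295.04068
Terminal value at year 3: TV = D_3×(1+g_2)/(r−g_2) = 35769.72743/0.055 = 650358.68056
P_0 = D_1/(1+r)^1 + D_2/(1+r)^2 + D_3/(1+r)^3 + TV/(1+r)^3
    = 22019.39891 + 23884.42996 + 25907.42813 + 491299.04614 = 563110.30314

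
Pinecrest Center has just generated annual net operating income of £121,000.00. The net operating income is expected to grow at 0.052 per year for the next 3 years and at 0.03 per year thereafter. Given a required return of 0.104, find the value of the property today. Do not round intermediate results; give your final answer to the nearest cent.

£1787104.78

D_1 = 127292.00000
D_2 = 133911.18400
D_3 = 140874.56557
Terminal value at year 3: TV = D_3×(1+g_2)/(r−g_2) = 145100.80254/0.074 = 1960821.65588
P_0 = D_1/(1+r)^1 + D_2/(1+r)^2 + D_3/(1+r)^3 + TV/(1+r)^3
    = 115300.72464 + 109869.89340 + 104694.86219 + 1457239.29810 = 1787104.77834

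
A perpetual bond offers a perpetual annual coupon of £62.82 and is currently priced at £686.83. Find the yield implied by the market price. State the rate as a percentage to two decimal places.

9.15%

P = C/r ⇒ r = C/P = £62.82/£686.83 = 0.091464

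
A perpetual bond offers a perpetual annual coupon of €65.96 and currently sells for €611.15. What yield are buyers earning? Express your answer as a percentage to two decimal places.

10.79%

P = C/r ⇒ r = C/P = €65.96/€611.15 = 0.107928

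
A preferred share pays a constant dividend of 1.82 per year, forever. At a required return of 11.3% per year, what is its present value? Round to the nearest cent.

Level perpetuity: PV = C / r = 1.82 / 0.113 = 16.11

16.11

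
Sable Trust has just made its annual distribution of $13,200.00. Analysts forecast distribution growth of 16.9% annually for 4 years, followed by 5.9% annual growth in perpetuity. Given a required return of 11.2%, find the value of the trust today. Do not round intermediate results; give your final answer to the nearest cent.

$382053.29

D_1 = 15430.80000
D_2 = 18038.60520
D_3 = 21087.12948
D_4 = 24650.85436
Terminal value at year 4: TV = D_4×(1+g_2)/(r−g_2) = 26105.25477/0.053 = 492551.97675
P_0 = D_1/(1+r)^1 + D_2/(1+r)^2 + D_3/(1+r)^3 + D_4/(1+r)^4 + TV/(1+r)^4
    = 13876.61871 + 14587.92020 + 15335.68230 + 16121.77393 + 322131.29416 = 382053.28930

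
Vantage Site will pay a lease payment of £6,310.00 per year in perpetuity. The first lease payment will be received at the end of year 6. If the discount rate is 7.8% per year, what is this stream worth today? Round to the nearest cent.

Value at end of year 5: C / r = £6,310.00 / 0.078 = £80,897.4359
Discount to today: PV = £80,897.4359 / (1 + 0.078)^5 = £80,897.4359 / 1.455773 = £55,570.07

£55570.07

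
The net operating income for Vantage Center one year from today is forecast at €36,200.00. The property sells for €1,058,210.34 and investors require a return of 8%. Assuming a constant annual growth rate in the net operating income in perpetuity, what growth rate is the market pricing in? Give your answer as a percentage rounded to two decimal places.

4.58%

P = D₁/(r−g) ⇒ g = r − D₁/P = 0.08 − €36,200.00/€1,058,210.34 = 0.045791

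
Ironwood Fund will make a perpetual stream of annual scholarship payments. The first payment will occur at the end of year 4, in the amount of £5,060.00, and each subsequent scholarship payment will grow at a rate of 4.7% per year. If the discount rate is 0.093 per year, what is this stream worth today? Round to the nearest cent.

Value at end of year 3: C₁ / (r − g) = £5,060.00 / (0.093 − 0.047) = £110,000.0000
Discount to today: PV = £110,000.0000 / (1 + 0.093)^3 = £110,000.0000 / 1.305751 = £84,242.68

£84242.68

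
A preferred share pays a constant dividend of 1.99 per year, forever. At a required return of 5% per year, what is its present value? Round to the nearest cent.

39.80

Level perpetuity: PV = C / r = 1.99 / 0.05 = 39.80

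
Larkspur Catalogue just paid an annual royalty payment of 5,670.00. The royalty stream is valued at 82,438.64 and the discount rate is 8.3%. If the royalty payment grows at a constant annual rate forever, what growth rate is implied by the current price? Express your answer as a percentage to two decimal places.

1.33%

P = D₀(1+g)/(r−g) ⇒ P(r−g) = D₀(1+g) ⇒ g(P+D₀) = P·r − D₀
g = (P·r − D₀)/(P + D₀) = (82,438.64×0.083 − 5,670.00) / (82,438.64 + 5,670.00) = 0.013306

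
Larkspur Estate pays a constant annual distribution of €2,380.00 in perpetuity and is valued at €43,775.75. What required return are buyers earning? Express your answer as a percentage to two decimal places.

P = C/r ⇒ r = C/P = €2,380.00/€43,775.75 = 0.054368

5.44%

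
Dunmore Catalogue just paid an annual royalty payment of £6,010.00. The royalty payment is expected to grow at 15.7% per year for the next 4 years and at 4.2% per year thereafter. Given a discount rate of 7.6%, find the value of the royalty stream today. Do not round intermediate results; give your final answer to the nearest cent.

£275151.63

D_1 = 6953.57000
D_2 = 8045.28049
D_3 = 9308.38953
D_4 = 10769.80668
Terminal value at year 4: TV = D_4×(1+g_2)/(r−g_2) = 11222.13856/0.034 = 330062.89892
P_0 = D_1/(1+r)^1 + D_2/(1+r)^2 + D_3/(1+r)^3 + D_4/(1+r)^4 + TV/(1+r)^4
    = 6462.42565 + 6948.90937 + 7472.01500 + 8034.49940 + 246233.77563 = 275151.62504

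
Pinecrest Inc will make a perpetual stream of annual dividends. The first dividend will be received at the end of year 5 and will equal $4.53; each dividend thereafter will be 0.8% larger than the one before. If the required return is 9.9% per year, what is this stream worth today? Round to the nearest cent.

Value at end of year 4: C₁ / (r − g) = $4.53 / (0.099 − 0.008) = $49.7802
Discount to today: PV = $49.7802 / (1 + 0.099)^4 = $49.7802 / 1.458783 = $34.12

$34.12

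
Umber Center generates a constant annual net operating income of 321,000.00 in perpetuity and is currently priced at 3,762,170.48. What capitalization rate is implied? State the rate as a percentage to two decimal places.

P = C/r ⇒ r = C/P = 321,000.00/3,762,170.48 = 0.085323

8.53%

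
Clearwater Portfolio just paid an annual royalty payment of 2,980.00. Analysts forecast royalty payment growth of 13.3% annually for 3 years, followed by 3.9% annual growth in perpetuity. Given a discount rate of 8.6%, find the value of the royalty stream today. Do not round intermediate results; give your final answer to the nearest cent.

84542.00

D_1 = 3376.34000
D_2 = 3825.39322
D_3 = 4334.17052
Terminal value at year 3: TV = D_3×(1+g_2)/(r−g_2) = 4503.20317/0.047 = 95812.83337
P_0 = D_1/(1+r)^1 + D_2/(1+r)^2 + D_3/(1+r)^3 + TV/(1+r)^3
    = 3108.96869 + 3243.51890 + 3383.89219 + 74805.61668 = 84541.99647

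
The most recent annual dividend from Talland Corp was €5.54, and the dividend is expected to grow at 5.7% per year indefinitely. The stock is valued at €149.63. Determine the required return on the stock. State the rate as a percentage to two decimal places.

D₁ = €5.54 × 1.057 = €5.8558
P = D₁/(r − g) ⇒ r = D₁/P + g = €5.8558/€149.63 + 0.057 = 0.039135 + 0.057 = 0.096135

9.61%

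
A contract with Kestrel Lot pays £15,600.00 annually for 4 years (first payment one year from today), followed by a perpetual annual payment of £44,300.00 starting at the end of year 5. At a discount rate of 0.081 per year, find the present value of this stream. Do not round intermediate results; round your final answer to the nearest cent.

£452066.75

PV of 4-year annuity: £15,600.00 × [1 − (1+0.081)^−4] / 0.081 = 51554.37732
Perpetuity value at year 4: £44,300.00 / 0.081 = 546913.58025
PV of perpetuity: 546913.58025 / (1+0.081)^4 = 400512.36772
Total PV = 51554.37732 + 400512.36772 = 452066.74504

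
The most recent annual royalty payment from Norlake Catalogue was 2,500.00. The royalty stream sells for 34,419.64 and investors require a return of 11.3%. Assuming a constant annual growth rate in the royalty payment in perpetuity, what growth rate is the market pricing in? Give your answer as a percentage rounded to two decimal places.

3.76%

P = D₀(1+g)/(r−g) ⇒ P(r−g) = D₀(1+g) ⇒ g(P+D₀) = P·r − D₀
g = (P·r − D₀)/(P + D₀) = (34,419.64×0.113 − 2,500.00) / (34,419.64 + 2,500.00) = 0.037634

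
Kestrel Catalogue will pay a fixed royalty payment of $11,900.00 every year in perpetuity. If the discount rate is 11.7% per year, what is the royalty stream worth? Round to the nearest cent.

Level perpetuity: PV = C / r = $11,900.00 / 0.117 = $101,709.40

$101709.40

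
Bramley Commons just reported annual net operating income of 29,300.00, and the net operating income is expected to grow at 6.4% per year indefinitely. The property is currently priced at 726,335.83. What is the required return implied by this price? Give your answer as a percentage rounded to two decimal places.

D₁ = 29,300.00 × 1.064 = 31,175.2000
P = D₁/(r − g) ⇒ r = D₁/P + g = 31,175.2000/726,335.83 + 0.064 = 0.042921 + 0.064 = 0.106921

10.69%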